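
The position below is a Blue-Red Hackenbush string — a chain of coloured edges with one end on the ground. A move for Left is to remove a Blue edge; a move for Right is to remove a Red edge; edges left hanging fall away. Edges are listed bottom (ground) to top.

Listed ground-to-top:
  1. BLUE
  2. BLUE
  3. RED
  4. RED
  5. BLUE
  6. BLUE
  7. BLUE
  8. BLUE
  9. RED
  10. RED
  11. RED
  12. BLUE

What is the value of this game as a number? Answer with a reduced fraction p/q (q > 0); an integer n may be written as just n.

1507/1024

step 1: add BLUE to get B; options L={ 0 } R={ · } -> 1
step 2: add BLUE to get BB; options L={ 0 1 } R={ · } -> 2
step 3: add RED to get BBR; options L={ 0 1 } R={ 2 } -> 3/2
step 4: add RED to get BBRR; options L={ 0 1 } R={ 3/2 2 } -> 5/4
step 5: add BLUE to get BBRRB; options L={ 0 1 5/4 } R={ 3/2 2 } -> 11/8
step 6: add BLUE to get BBRRBB; options L={ 0 1 5/4 11/8 } R={ 3/2 2 } -> 23/16
step 7: add BLUE to get BBRRBBB; options L={ 0 1 5/4 11/8 23/16 } R={ 3/2 2 } -> 47/32
step 8: add BLUE to get BBRRBBBB; options L={ 0 1 5/4 11/8 23/16 47/32 } R={ 3/2 2 } -> 95/64
step 9: add RED to get BBRRBBBBR; options L={ 0 1 5/4 11/8 23/16 47/32 } R={ 95/64 3/2 2 } -> 189/128
step 10: add RED to get BBRRBBBBRR; options L={ 0 1 5/4 11/8 23/16 47/32 } R={ 189/128 95/64 3/2 2 } -> 377/256
step 11: add RED to get BBRRBBBBRRR; options L={ 0 1 5/4 11/8 23/16 47/32 } R={ 377/256 189/128 95/64 3/2 2 } -> 753/512
step 12: add BLUE to get BBRRBBBBRRRB; options L={ 0 1 5/4 11/8 23/16 47/32 753/512 } R={ 377/256 189/128 95/64 3/2 2 } -> 1507/1024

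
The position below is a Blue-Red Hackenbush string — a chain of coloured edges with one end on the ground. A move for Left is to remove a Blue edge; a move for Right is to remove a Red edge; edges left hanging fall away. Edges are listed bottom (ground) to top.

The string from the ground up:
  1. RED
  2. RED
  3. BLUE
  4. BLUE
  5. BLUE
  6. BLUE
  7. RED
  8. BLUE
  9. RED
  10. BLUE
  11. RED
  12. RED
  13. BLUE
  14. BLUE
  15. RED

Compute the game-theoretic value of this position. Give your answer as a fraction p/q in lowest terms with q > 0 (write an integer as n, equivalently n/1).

edge 1 of 15 (RED): { · | 0 } → -1
edge 2 of 15 (RED): { · | -1; 0 } → -2
edge 3 of 15 (BLUE): { -2 | -1; 0 } → -3/2
edge 4 of 15 (BLUE): { -2; -3/2 | -1; 0 } → -5/4
edge 5 of 15 (BLUE): { -2; -3/2; -5/4 | -1; 0 } → -9/8
edge 6 of 15 (BLUE): { -2; -3/2; -5/4; -9/8 | -1; 0 } → -17/16
edge 7 of 15 (RED): { -2; -3/2; -5/4; -9/8 | -17/16; -1; 0 } → -35/32
edge 8 of 15 (BLUE): { -2; -3/2; -5/4; -9/8; -35/32 | -17/16; -1; 0 } → -69/64
edge 9 of 15 (RED): { -2; -3/2; -5/4; -9/8; -35/32 | -69/64; -17/16; -1; 0 } → -139/128
edge 10 of 15 (BLUE): { -2; -3/2; -5/4; -9/8; -35/32; -139/128 | -69/64; -17/16; -1; 0 } → -277/256
edge 11 of 15 (RED): { -2; -3/2; -5/4; -9/8; -35/32; -139/128 | -277/256; -69/64; -17/16; -1; 0 } → -555/512
edge 12 of 15 (RED): { -2; -3/2; -5/4; -9/8; -35/32; -139/128 | -555/512; -277/256; -69/64; -17/16; -1; 0 } → -1111/1024
edge 13 of 15 (BLUE): { -2; -3/2; -5/4; -9/8; -35/32; -139/128; -1111/1024 | -555/512; -277/256; -69/64; -17/16; -1; 0 } → -2221/2048
edge 14 of 15 (BLUE): { -2; -3/2; -5/4; -9/8; -35/32; -139/128; -1111/1024; -2221/2048 | -555/512; -277/256; -69/64; -17/16; -1; 0 } → -4441/4096
edge 15 of 15 (RED): { -2; -3/2; -5/4; -9/8; -35/32; -139/128; -1111/1024; -2221/2048 | -4441/4096; -555/512; -277/256; -69/64; -17/16; -1; 0 } → -8883/8192

-8883/8192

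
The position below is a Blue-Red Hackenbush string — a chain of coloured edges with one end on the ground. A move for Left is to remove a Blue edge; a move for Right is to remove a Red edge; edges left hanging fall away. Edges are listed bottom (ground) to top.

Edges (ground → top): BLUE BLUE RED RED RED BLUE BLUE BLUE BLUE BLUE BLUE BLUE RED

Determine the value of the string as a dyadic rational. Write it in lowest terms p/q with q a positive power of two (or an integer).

Build val(s[:k]) for k = 1..13, string s = BLUE BLUE RED RED RED BLUE BLUE BLUE BLUE BLUE BLUE BLUE RED.
edge 1 of 13 (BLUE): { 0 | — } = 1
edge 2 of 13 (BLUE): { 0; 1 | — } = 2
edge 3 of 13 (RED): { 0; 1 | 2 } = 3/2
edge 4 of 13 (RED): { 0; 1 | 3/2; 2 } = 5/4
edge 5 of 13 (RED): { 0; 1 | 5/4; 3/2; 2 } = 9/8
edge 6 of 13 (BLUE): { 0; 1; 9/8 | 5/4; 3/2; 2 } = 19/16
edge 7 of 13 (BLUE): { 0; 1; 9/8; 19/16 | 5/4; 3/2; 2 } = 39/32
edge 8 of 13 (BLUE): { 0; 1; 9/8; 19/16; 39/32 | 5/4; 3/2; 2 } = 79/64
edge 9 of 13 (BLUE): { 0; 1; 9/8; 19/16; 39/32; 79/64 | 5/4; 3/2; 2 } = 159/128
edge 10 of 13 (BLUE): { 0; 1; 9/8; 19/16; 39/32; 79/64; 159/128 | 5/4; 3/2; 2 } = 319/256
edge 11 of 13 (BLUE): { 0; 1; 9/8; 19/16; 39/32; 79/64; 159/128; 319/256 | 5/4; 3/2; 2 } = 639/512
edge 12 of 13 (BLUE): { 0; 1; 9/8; 19/16; 39/32; 79/64; 159/128; 319/256; 639/512 | 5/4; 3/2; 2 } = 1279/1024
edge 13 of 13 (RED): { 0; 1; 9/8; 19/16; 39/32; 79/64; 159/128; 319/256; 639/512 | 1279/1024; 5/4; 3/2; 2 } = 2557/2048

2557/2048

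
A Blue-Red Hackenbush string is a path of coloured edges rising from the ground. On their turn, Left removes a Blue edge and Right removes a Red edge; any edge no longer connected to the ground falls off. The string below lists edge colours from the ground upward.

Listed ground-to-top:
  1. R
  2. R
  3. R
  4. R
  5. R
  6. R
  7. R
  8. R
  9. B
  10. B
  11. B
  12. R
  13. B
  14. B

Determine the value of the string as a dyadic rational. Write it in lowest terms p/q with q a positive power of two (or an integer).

Prefix values for R R R R R R R R B B B R B B via {L|R} + simplicity:
step 1: add R to get R; options L={ · } R={ 0 } — -1
step 2: add R to get RR; options L={ · } R={ -1,0 } — -2
step 3: add R to get RRR; options L={ · } R={ -2,-1,0 } — -3
step 4: add R to get RRRR; options L={ · } R={ -3,-2,-1,0 } — -4
step 5: add R to get RRRRR; options L={ · } R={ -4,-3,-2,-1,0 } — -5
step 6: add R to get RRRRRR; options L={ · } R={ -5,-4,-3,-2,-1,0 } — -6
step 7: add R to get RRRRRRR; options L={ · } R={ -6,-5,-4,-3,-2,-1,0 } — -7
step 8: add R to get RRRRRRRR; options L={ · } R={ -7,-6,-5,-4,-3,-2,-1,0 } — -8
step 9: add B to get RRRRRRRRB; options L={ -8 } R={ -7,-6,-5,-4,-3,-2,-1,0 } — -15/2
step 10: add B to get RRRRRRRRBB; options L={ -8,-15/2 } R={ -7,-6,-5,-4,-3,-2,-1,0 } — -29/4
step 11: add B to get RRRRRRRRBBB; options L={ -8,-15/2,-29/4 } R={ -7,-6,-5,-4,-3,-2,-1,0 } — -57/8
step 12: add R to get RRRRRRRRBBBR; options L={ -8,-15/2,-29/4 } R={ -57/8,-7,-6,-5,-4,-3,-2,-1,0 } — -115/16
step 13: add B to get RRRRRRRRBBBRB; options L={ -8,-15/2,-29/4,-115/16 } R={ -57/8,-7,-6,-5,-4,-3,-2,-1,0 } — -229/32
step 14: add B to get RRRRRRRRBBBRBB; options L={ -8,-15/2,-29/4,-115/16,-229/32 } R={ -57/8,-7,-6,-5,-4,-3,-2,-1,0 } — -457/64

-457/64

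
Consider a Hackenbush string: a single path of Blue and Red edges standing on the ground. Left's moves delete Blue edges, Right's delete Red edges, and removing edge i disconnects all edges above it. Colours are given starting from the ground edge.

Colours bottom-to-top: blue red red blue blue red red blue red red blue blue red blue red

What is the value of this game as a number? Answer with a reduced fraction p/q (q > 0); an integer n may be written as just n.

6453/16384

Build G(s[:k]) for k = 1..15, string s = blue red red blue blue red red blue red red blue blue red blue red.
G(b) = { 0 | none } ⇒ 1
G(br) = { 0 | 1 } ⇒ 1/2
G(brr) = { 0 | 1/2; 1 } ⇒ 1/4
G(brrb) = { 0; 1/4 | 1/2; 1 } ⇒ 3/8
G(brrbb) = { 0; 1/4; 3/8 | 1/2; 1 } ⇒ 7/16
G(brrbbr) = { 0; 1/4; 3/8 | 7/16; 1/2; 1 } ⇒ 13/32
G(brrbbrr) = { 0; 1/4; 3/8 | 13/32; 7/16; 1/2; 1 } ⇒ 25/64
G(brrbbrrb) = { 0; 1/4; 3/8; 25/64 | 13/32; 7/16; 1/2; 1 } ⇒ 51/128
G(brrbbrrbr) = { 0; 1/4; 3/8; 25/64 | 51/128; 13/32; 7/16; 1/2; 1 } ⇒ 101/256
G(brrbbrrbrr) = { 0; 1/4; 3/8; 25/64 | 101/256; 51/128; 13/32; 7/16; 1/2; 1 } ⇒ 201/512
G(brrbbrrbrrb) = { 0; 1/4; 3/8; 25/64; 201/512 | 101/256; 51/128; 13/32; 7/16; 1/2; 1 } ⇒ 403/1024
G(brrbbrrbrrbb) = { 0; 1/4; 3/8; 25/64; 201/512; 403/1024 | 101/256; 51/128; 13/32; 7/16; 1/2; 1 } ⇒ 807/2048
G(brrbbrrbrrbbr) = { 0; 1/4; 3/8; 25/64; 201/512; 403/1024 | 807/2048; 101/256; 51/128; 13/32; 7/16; 1/2; 1 } ⇒ 1613/4096
G(brrbbrrbrrbbrb) = { 0; 1/4; 3/8; 25/64; 201/512; 403/1024; 1613/4096 | 807/2048; 101/256; 51/128; 13/32; 7/16; 1/2; 1 } ⇒ 3227/8192
G(brrbbrrbrrbbrbr) = { 0; 1/4; 3/8; 25/64; 201/512; 403/1024; 1613/4096 | 3227/8192; 807/2048; 101/256; 51/128; 13/32; 7/16; 1/2; 1 } ⇒ 6453/16384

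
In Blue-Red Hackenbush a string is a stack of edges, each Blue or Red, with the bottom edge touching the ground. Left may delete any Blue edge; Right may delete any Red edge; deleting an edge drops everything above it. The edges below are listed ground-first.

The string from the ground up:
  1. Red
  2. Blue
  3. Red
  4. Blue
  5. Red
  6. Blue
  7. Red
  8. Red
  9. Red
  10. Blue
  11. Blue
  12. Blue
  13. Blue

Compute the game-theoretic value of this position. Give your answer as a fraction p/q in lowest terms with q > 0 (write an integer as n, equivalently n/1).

-2785/4096

Build g(s[:k]) for k = 1..13, string s = Red Blue Red Blue Red Blue Red Red Red Blue Blue Blue Blue.
g_1 [R]  L=[∅]  R=[0]  so -1
g_2 [RB]  L=[-1]  R=[0]  so -1/2
g_3 [RBR]  L=[-1]  R=[-1/2, 0]  so -3/4
g_4 [RBRB]  L=[-1, -3/4]  R=[-1/2, 0]  so -5/8
g_5 [RBRBR]  L=[-1, -3/4]  R=[-5/8, -1/2, 0]  so -11/16
g_6 [RBRBRB]  L=[-1, -3/4, -11/16]  R=[-5/8, -1/2, 0]  so -21/32
g_7 [RBRBRBR]  L=[-1, -3/4, -11/16]  R=[-21/32, -5/8, -1/2, 0]  so -43/64
g_8 [RBRBRBRR]  L=[-1, -3/4, -11/16]  R=[-43/64, -21/32, -5/8, -1/2, 0]  so -87/128
g_9 [RBRBRBRRR]  L=[-1, -3/4, -11/16]  R=[-87/128, -43/64, -21/32, -5/8, -1/2, 0]  so -175/256
g_10 [RBRBRBRRRB]  L=[-1, -3/4, -11/16, -175/256]  R=[-87/128, -43/64, -21/32, -5/8, -1/2, 0]  so -349/512
g_11 [RBRBRBRRRBB]  L=[-1, -3/4, -11/16, -175/256, -349/512]  R=[-87/128, -43/64, -21/32, -5/8, -1/2, 0]  so -697/1024
g_12 [RBRBRBRRRBBB]  L=[-1, -3/4, -11/16, -175/256, -349/512, -697/1024]  R=[-87/128, -43/64, -21/32, -5/8, -1/2, 0]  so -1393/2048
g_13 [RBRBRBRRRBBBB]  L=[-1, -3/4, -11/16, -175/256, -349/512, -697/1024, -1393/2048]  R=[-87/128, -43/64, -21/32, -5/8, -1/2, 0]  so -2785/4096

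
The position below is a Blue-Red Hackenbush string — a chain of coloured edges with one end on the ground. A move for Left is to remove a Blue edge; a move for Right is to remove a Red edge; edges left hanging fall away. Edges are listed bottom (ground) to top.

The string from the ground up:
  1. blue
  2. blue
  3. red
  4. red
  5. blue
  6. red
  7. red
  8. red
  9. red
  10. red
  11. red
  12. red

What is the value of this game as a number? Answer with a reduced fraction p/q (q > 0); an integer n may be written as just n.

1281/1024

value_1 [b]  L=[0]  R=[·]  => 1
value_2 [bb]  L=[0 1]  R=[·]  => 2
value_3 [bbr]  L=[0 1]  R=[2]  => 3/2
value_4 [bbrr]  L=[0 1]  R=[3/2 2]  => 5/4
value_5 [bbrrb]  L=[0 1 5/4]  R=[3/2 2]  => 11/8
value_6 [bbrrbr]  L=[0 1 5/4]  R=[11/8 3/2 2]  => 21/16
value_7 [bbrrbrr]  L=[0 1 5/4]  R=[21/16 11/8 3/2 2]  => 41/32
value_8 [bbrrbrrr]  L=[0 1 5/4]  R=[41/32 21/16 11/8 3/2 2]  => 81/64
value_9 [bbrrbrrrr]  L=[0 1 5/4]  R=[81/64 41/32 21/16 11/8 3/2 2]  => 161/128
value_10 [bbrrbrrrrr]  L=[0 1 5/4]  R=[161/128 81/64 41/32 21/16 11/8 3/2 2]  => 321/256
value_11 [bbrrbrrrrrr]  L=[0 1 5/4]  R=[321/256 161/128 81/64 41/32 21/16 11/8 3/2 2]  => 641/512
value_12 [bbrrbrrrrrrr]  L=[0 1 5/4]  R=[641/512 321/256 161/128 81/64 41/32 21/16 11/8 3/2 2]  => 1281/1024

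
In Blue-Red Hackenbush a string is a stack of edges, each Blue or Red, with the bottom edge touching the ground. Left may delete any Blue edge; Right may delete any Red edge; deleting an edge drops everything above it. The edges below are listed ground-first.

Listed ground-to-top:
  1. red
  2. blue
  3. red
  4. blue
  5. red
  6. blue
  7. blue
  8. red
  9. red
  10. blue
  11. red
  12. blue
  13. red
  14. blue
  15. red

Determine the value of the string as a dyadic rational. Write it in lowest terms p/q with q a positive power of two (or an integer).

-10667/16384

r: Left { none }, Right { 0 } -> simplest -1
rb: Left { -1 }, Right { 0 } -> simplest -1/2
rbr: Left { -1 }, Right { -1/2,0 } -> simplest -3/4
rbrb: Left { -1,-3/4 }, Right { -1/2,0 } -> simplest -5/8
rbrbr: Left { -1,-3/4 }, Right { -5/8,-1/2,0 } -> simplest -11/16
rbrbrb: Left { -1,-3/4,-11/16 }, Right { -5/8,-1/2,0 } -> simplest -21/32
rbrbrbb: Left { -1,-3/4,-11/16,-21/32 }, Right { -5/8,-1/2,0 } -> simplest -41/64
rbrbrbbr: Left { -1,-3/4,-11/16,-21/32 }, Right { -41/64,-5/8,-1/2,0 } -> simplest -83/128
rbrbrbbrr: Left { -1,-3/4,-11/16,-21/32 }, Right { -83/128,-41/64,-5/8,-1/2,0 } -> simplest -167/256
rbrbrbbrrb: Left { -1,-3/4,-11/16,-21/32,-167/256 }, Right { -83/128,-41/64,-5/8,-1/2,0 } -> simplest -333/512
rbrbrbbrrbr: Left { -1,-3/4,-11/16,-21/32,-167/256 }, Right { -333/512,-83/128,-41/64,-5/8,-1/2,0 } -> simplest -667/1024
rbrbrbbrrbrb: Left { -1,-3/4,-11/16,-21/32,-167/256,-667/1024 }, Right { -333/512,-83/128,-41/64,-5/8,-1/2,0 } -> simplest -1333/2048
rbrbrbbrrbrbr: Left { -1,-3/4,-11/16,-21/32,-167/256,-667/1024 }, Right { -1333/2048,-333/512,-83/128,-41/64,-5/8,-1/2,0 } -> simplest -2667/4096
rbrbrbbrrbrbrb: Left { -1,-3/4,-11/16,-21/32,-167/256,-667/1024,-2667/4096 }, Right { -1333/2048,-333/512,-83/128,-41/64,-5/8,-1/2,0 } -> simplest -5333/8192
rbrbrbbrrbrbrbr: Left { -1,-3/4,-11/16,-21/32,-167/256,-667/1024,-2667/4096 }, Right { -5333/8192,-1333/2048,-333/512,-83/128,-41/64,-5/8,-1/2,0 } -> simplest -10667/16384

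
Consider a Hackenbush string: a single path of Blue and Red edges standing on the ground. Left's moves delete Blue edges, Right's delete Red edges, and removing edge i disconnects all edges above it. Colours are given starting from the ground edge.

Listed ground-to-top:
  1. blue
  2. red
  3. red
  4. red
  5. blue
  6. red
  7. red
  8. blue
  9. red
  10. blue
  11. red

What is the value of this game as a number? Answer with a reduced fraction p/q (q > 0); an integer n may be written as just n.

149/1024

G(b) = { 0 | — } — 1
G(br) = { 0 | 1 } — 1/2
G(brr) = { 0 | 1/2,1 } — 1/4
G(brrr) = { 0 | 1/4,1/2,1 } — 1/8
G(brrrb) = { 0,1/8 | 1/4,1/2,1 } — 3/16
G(brrrbr) = { 0,1/8 | 3/16,1/4,1/2,1 } — 5/32
G(brrrbrr) = { 0,1/8 | 5/32,3/16,1/4,1/2,1 } — 9/64
G(brrrbrrb) = { 0,1/8,9/64 | 5/32,3/16,1/4,1/2,1 } — 19/128
G(brrrbrrbr) = { 0,1/8,9/64 | 19/128,5/32,3/16,1/4,1/2,1 } — 37/256
G(brrrbrrbrb) = { 0,1/8,9/64,37/256 | 19/128,5/32,3/16,1/4,1/2,1 } — 75/512
G(brrrbrrbrbr) = { 0,1/8,9/64,37/256 | 75/512,19/128,5/32,3/16,1/4,1/2,1 } — 149/1024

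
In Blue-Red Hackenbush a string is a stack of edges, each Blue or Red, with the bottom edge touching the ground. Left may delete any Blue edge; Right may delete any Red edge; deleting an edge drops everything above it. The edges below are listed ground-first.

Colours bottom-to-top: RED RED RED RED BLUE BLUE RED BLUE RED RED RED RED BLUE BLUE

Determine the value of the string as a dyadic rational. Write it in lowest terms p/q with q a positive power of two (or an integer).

1 of 14 · R · max L −∞ · min R 0 gives -1
2 of 14 · RR · max L −∞ · min R -1 gives -2
3 of 14 · RRR · max L −∞ · min R -2 gives -3
4 of 14 · RRRR · max L −∞ · min R -3 gives -4
5 of 14 · RRRRB · max L -4 · min R -3 gives -7/2
6 of 14 · RRRRBB · max L -7/2 · min R -3 gives -13/4
7 of 14 · RRRRBBR · max L -7/2 · min R -13/4 gives -27/8
8 of 14 · RRRRBBRB · max L -27/8 · min R -13/4 gives -53/16
9 of 14 · RRRRBBRBR · max L -27/8 · min R -53/16 gives -107/32
10 of 14 · RRRRBBRBRR · max L -27/8 · min R -107/32 gives -215/64
11 of 14 · RRRRBBRBRRR · max L -27/8 · min R -215/64 gives -431/128
12 of 14 · RRRRBBRBRRRR · max L -27/8 · min R -431/128 gives -863/256
13 of 14 · RRRRBBRBRRRRB · max L -863/256 · min R -431/128 gives -1725/512
14 of 14 · RRRRBBRBRRRRBB · max L -1725/512 · min R -431/128 gives -3449/1024

-3449/1024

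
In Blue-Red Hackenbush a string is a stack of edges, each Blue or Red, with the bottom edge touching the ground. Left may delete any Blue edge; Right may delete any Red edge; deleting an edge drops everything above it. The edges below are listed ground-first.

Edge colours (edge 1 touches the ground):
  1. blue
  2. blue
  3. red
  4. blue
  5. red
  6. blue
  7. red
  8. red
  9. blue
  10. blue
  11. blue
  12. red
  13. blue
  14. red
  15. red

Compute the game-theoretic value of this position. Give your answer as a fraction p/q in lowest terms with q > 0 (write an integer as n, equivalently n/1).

1 of 15 · b · max L 0 · min R +∞ — 1
2 of 15 · bb · max L 1 · min R +∞ — 2
3 of 15 · bbr · max L 1 · min R 2 — 3/2
4 of 15 · bbrb · max L 3/2 · min R 2 — 7/4
5 of 15 · bbrbr · max L 3/2 · min R 7/4 — 13/8
6 of 15 · bbrbrb · max L 13/8 · min R 7/4 — 27/16
7 of 15 · bbrbrbr · max L 13/8 · min R 27/16 — 53/32
8 of 15 · bbrbrbrr · max L 13/8 · min R 53/32 — 105/64
9 of 15 · bbrbrbrrb · max L 105/64 · min R 53/32 — 211/128
10 of 15 · bbrbrbrrbb · max L 211/128 · min R 53/32 — 423/256
11 of 15 · bbrbrbrrbbb · max L 423/256 · min R 53/32 — 847/512
12 of 15 · bbrbrbrrbbbr · max L 423/256 · min R 847/512 — 1693/1024
13 of 15 · bbrbrbrrbbbrb · max L 1693/1024 · min R 847/512 — 3387/2048
14 of 15 · bbrbrbrrbbbrbr · max L 1693/1024 · min R 3387/2048 — 6773/4096
15 of 15 · bbrbrbrrbbbrbrr · max L 1693/1024 · min R 6773/4096 — 13545/8192

13545/8192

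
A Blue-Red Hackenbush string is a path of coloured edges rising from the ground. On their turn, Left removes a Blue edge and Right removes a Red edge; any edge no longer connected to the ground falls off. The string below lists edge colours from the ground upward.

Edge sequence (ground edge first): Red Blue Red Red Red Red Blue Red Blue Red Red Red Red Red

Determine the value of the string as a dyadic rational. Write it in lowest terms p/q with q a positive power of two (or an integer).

-7871/8192

Prefix values for Red Blue Red Red Red Red Blue Red Blue Red Red Red Red Red via {L|R} + simplicity:
step 1: add Red to get R; options L={ none } R={ 0 } gives -1
step 2: add Blue to get RB; options L={ -1 } R={ 0 } gives -1/2
step 3: add Red to get RBR; options L={ -1 } R={ -1/2, 0 } gives -3/4
step 4: add Red to get RBRR; options L={ -1 } R={ -3/4, -1/2, 0 } gives -7/8
step 5: add Red to get RBRRR; options L={ -1 } R={ -7/8, -3/4, -1/2, 0 } gives -15/16
step 6: add Red to get RBRRRR; options L={ -1 } R={ -15/16, -7/8, -3/4, -1/2, 0 } gives -31/32
step 7: add Blue to get RBRRRRB; options L={ -1, -31/32 } R={ -15/16, -7/8, -3/4, -1/2, 0 } gives -61/64
step 8: add Red to get RBRRRRBR; options L={ -1, -31/32 } R={ -61/64, -15/16, -7/8, -3/4, -1/2, 0 } gives -123/128
step 9: add Blue to get RBRRRRBRB; options L={ -1, -31/32, -123/128 } R={ -61/64, -15/16, -7/8, -3/4, -1/2, 0 } gives -245/256
step 10: add Red to get RBRRRRBRBR; options L={ -1, -31/32, -123/128 } R={ -245/256, -61/64, -15/16, -7/8, -3/4, -1/2, 0 } gives -491/512
step 11: add Red to get RBRRRRBRBRR; options L={ -1, -31/32, -123/128 } R={ -491/512, -245/256, -61/64, -15/16, -7/8, -3/4, -1/2, 0 } gives -983/1024
step 12: add Red to get RBRRRRBRBRRR; options L={ -1, -31/32, -123/128 } R={ -983/1024, -491/512, -245/256, -61/64, -15/16, -7/8, -3/4, -1/2, 0 } gives -1967/2048
step 13: add Red to get RBRRRRBRBRRRR; options L={ -1, -31/32, -123/128 } R={ -1967/2048, -983/1024, -491/512, -245/256, -61/64, -15/16, -7/8, -3/4, -1/2, 0 } gives -3935/4096
step 14: add Red to get RBRRRRBRBRRRRR; options L={ -1, -31/32, -123/128 } R={ -3935/4096, -1967/2048, -983/1024, -491/512, -245/256, -61/64, -15/16, -7/8, -3/4, -1/2, 0 } gives -7871/8192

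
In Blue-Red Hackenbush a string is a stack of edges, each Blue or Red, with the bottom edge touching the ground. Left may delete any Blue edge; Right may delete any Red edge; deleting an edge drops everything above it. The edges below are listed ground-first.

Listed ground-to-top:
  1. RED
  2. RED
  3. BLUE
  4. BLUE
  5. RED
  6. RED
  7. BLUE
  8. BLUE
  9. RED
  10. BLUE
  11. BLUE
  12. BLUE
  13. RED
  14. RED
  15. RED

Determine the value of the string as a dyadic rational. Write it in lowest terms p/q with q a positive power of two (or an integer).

G_1 [R]  L=[—]  R=[0]  so -1
G_2 [RR]  L=[—]  R=[-1, 0]  so -2
G_3 [RRB]  L=[-2]  R=[-1, 0]  so -3/2
G_4 [RRBB]  L=[-2, -3/2]  R=[-1, 0]  so -5/4
G_5 [RRBBR]  L=[-2, -3/2]  R=[-5/4, -1, 0]  so -11/8
G_6 [RRBBRR]  L=[-2, -3/2]  R=[-11/8, -5/4, -1, 0]  so -23/16
G_7 [RRBBRRB]  L=[-2, -3/2, -23/16]  R=[-11/8, -5/4, -1, 0]  so -45/32
G_8 [RRBBRRBB]  L=[-2, -3/2, -23/16, -45/32]  R=[-11/8, -5/4, -1, 0]  so -89/64
G_9 [RRBBRRBBR]  L=[-2, -3/2, -23/16, -45/32]  R=[-89/64, -11/8, -5/4, -1, 0]  so -179/128
G_10 [RRBBRRBBRB]  L=[-2, -3/2, -23/16, -45/32, -179/128]  R=[-89/64, -11/8, -5/4, -1, 0]  so -357/256
G_11 [RRBBRRBBRBB]  L=[-2, -3/2, -23/16, -45/32, -179/128, -357/256]  R=[-89/64, -11/8, -5/4, -1, 0]  so -713/512
G_12 [RRBBRRBBRBBB]  L=[-2, -3/2, -23/16, -45/32, -179/128, -357/256, -713/512]  R=[-89/64, -11/8, -5/4, -1, 0]  so -1425/1024
G_13 [RRBBRRBBRBBBR]  L=[-2, -3/2, -23/16, -45/32, -179/128, -357/256, -713/512]  R=[-1425/1024, -89/64, -11/8, -5/4, -1, 0]  so -2851/2048
G_14 [RRBBRRBBRBBBRR]  L=[-2, -3/2, -23/16, -45/32, -179/128, -357/256, -713/512]  R=[-2851/2048, -1425/1024, -89/64, -11/8, -5/4, -1, 0]  so -5703/4096
G_15 [RRBBRRBBRBBBRRR]  L=[-2, -3/2, -23/16, -45/32, -179/128, -357/256, -713/512]  R=[-5703/4096, -2851/2048, -1425/1024, -89/64, -11/8, -5/4, -1, 0]  so -11407/8192

-11407/8192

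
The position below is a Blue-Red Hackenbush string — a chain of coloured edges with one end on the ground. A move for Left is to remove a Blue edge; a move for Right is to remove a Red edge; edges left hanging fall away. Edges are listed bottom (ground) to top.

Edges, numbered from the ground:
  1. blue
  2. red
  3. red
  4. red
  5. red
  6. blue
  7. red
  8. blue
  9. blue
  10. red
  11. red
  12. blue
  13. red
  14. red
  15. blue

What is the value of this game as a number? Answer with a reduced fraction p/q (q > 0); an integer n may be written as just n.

1427/16384

Recurse on prefixes of the 15-edge string blue red red red red blue red blue blue red red blue red red blue:
v_1 [b]  L=[0]  R=[none]  ⇒ 1
v_2 [br]  L=[0]  R=[1]  ⇒ 1/2
v_3 [brr]  L=[0]  R=[1/2, 1]  ⇒ 1/4
v_4 [brrr]  L=[0]  R=[1/4, 1/2, 1]  ⇒ 1/8
v_5 [brrrr]  L=[0]  R=[1/8, 1/4, 1/2, 1]  ⇒ 1/16
v_6 [brrrrb]  L=[0, 1/16]  R=[1/8, 1/4, 1/2, 1]  ⇒ 3/32
v_7 [brrrrbr]  L=[0, 1/16]  R=[3/32, 1/8, 1/4, 1/2, 1]  ⇒ 5/64
v_8 [brrrrbrb]  L=[0, 1/16, 5/64]  R=[3/32, 1/8, 1/4, 1/2, 1]  ⇒ 11/128
v_9 [brrrrbrbb]  L=[0, 1/16, 5/64, 11/128]  R=[3/32, 1/8, 1/4, 1/2, 1]  ⇒ 23/256
v_10 [brrrrbrbbr]  L=[0, 1/16, 5/64, 11/128]  R=[23/256, 3/32, 1/8, 1/4, 1/2, 1]  ⇒ 45/512
v_11 [brrrrbrbbrr]  L=[0, 1/16, 5/64, 11/128]  R=[45/512, 23/256, 3/32, 1/8, 1/4, 1/2, 1]  ⇒ 89/1024
v_12 [brrrrbrbbrrb]  L=[0, 1/16, 5/64, 11/128, 89/1024]  R=[45/512, 23/256, 3/32, 1/8, 1/4, 1/2, 1]  ⇒ 179/2048
v_13 [brrrrbrbbrrbr]  L=[0, 1/16, 5/64, 11/128, 89/1024]  R=[179/2048, 45/512, 23/256, 3/32, 1/8, 1/4, 1/2, 1]  ⇒ 357/4096
v_14 [brrrrbrbbrrbrr]  L=[0, 1/16, 5/64, 11/128, 89/1024]  R=[357/4096, 179/2048, 45/512, 23/256, 3/32, 1/8, 1/4, 1/2, 1]  ⇒ 713/8192
v_15 [brrrrbrbbrrbrrb]  L=[0, 1/16, 5/64, 11/128, 89/1024, 713/8192]  R=[357/4096, 179/2048, 45/512, 23/256, 3/32, 1/8, 1/4, 1/2, 1]  ⇒ 1427/16384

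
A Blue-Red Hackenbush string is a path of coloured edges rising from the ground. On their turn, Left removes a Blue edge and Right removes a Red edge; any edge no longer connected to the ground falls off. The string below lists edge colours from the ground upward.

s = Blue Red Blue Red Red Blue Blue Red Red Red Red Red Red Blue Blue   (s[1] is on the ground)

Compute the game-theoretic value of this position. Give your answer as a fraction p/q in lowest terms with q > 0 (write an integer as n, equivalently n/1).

val(B) = { 0 |  } — 1
val(BR) = { 0 | 1 } — 1/2
val(BRB) = { 0 1/2 | 1 } — 3/4
val(BRBR) = { 0 1/2 | 3/4 1 } — 5/8
val(BRBRR) = { 0 1/2 | 5/8 3/4 1 } — 9/16
val(BRBRRB) = { 0 1/2 9/16 | 5/8 3/4 1 } — 19/32
val(BRBRRBB) = { 0 1/2 9/16 19/32 | 5/8 3/4 1 } — 39/64
val(BRBRRBBR) = { 0 1/2 9/16 19/32 | 39/64 5/8 3/4 1 } — 77/128
val(BRBRRBBRR) = { 0 1/2 9/16 19/32 | 77/128 39/64 5/8 3/4 1 } — 153/256
val(BRBRRBBRRR) = { 0 1/2 9/16 19/32 | 153/256 77/128 39/64 5/8 3/4 1 } — 305/512
val(BRBRRBBRRRR) = { 0 1/2 9/16 19/32 | 305/512 153/256 77/128 39/64 5/8 3/4 1 } — 609/1024
val(BRBRRBBRRRRR) = { 0 1/2 9/16 19/32 | 609/1024 305/512 153/256 77/128 39/64 5/8 3/4 1 } — 1217/2048
val(BRBRRBBRRRRRR) = { 0 1/2 9/16 19/32 | 1217/2048 609/1024 305/512 153/256 77/128 39/64 5/8 3/4 1 } — 2433/4096
val(BRBRRBBRRRRRRB) = { 0 1/2 9/16 19/32 2433/4096 | 1217/2048 609/1024 305/512 153/256 77/128 39/64 5/8 3/4 1 } — 4867/8192
val(BRBRRBBRRRRRRBB) = { 0 1/2 9/16 19/32 2433/4096 4867/8192 | 1217/2048 609/1024 305/512 153/256 77/128 39/64 5/8 3/4 1 } — 9735/16384

9735/16384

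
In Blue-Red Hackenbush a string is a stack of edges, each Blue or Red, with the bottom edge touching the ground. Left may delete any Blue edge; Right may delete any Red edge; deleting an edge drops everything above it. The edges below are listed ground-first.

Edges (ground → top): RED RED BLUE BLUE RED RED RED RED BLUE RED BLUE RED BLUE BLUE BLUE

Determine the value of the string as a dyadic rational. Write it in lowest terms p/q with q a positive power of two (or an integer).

-12113/8192

Recurse on prefixes of the 15-edge string RED RED BLUE BLUE RED RED RED RED BLUE RED BLUE RED BLUE BLUE BLUE:
R: Left { ∅ }, Right { 0 } => simplest -1
RR: Left { ∅ }, Right { -1, 0 } => simplest -2
RRB: Left { -2 }, Right { -1, 0 } => simplest -3/2
RRBB: Left { -2, -3/2 }, Right { -1, 0 } => simplest -5/4
RRBBR: Left { -2, -3/2 }, Right { -5/4, -1, 0 } => simplest -11/8
RRBBRR: Left { -2, -3/2 }, Right { -11/8, -5/4, -1, 0 } => simplest -23/16
RRBBRRR: Left { -2, -3/2 }, Right { -23/16, -11/8, -5/4, -1, 0 } => simplest -47/32
RRBBRRRR: Left { -2, -3/2 }, Right { -47/32, -23/16, -11/8, -5/4, -1, 0 } => simplest -95/64
RRBBRRRRB: Left { -2, -3/2, -95/64 }, Right { -47/32, -23/16, -11/8, -5/4, -1, 0 } => simplest -189/128
RRBBRRRRBR: Left { -2, -3/2, -95/64 }, Right { -189/128, -47/32, -23/16, -11/8, -5/4, -1, 0 } => simplest -379/256
RRBBRRRRBRB: Left { -2, -3/2, -95/64, -379/256 }, Right { -189/128, -47/32, -23/16, -11/8, -5/4, -1, 0 } => simplest -757/512
RRBBRRRRBRBR: Left { -2, -3/2, -95/64, -379/256 }, Right { -757/512, -189/128, -47/32, -23/16, -11/8, -5/4, -1, 0 } => simplest -1515/1024
RRBBRRRRBRBRB: Left { -2, -3/2, -95/64, -379/256, -1515/1024 }, Right { -757/512, -189/128, -47/32, -23/16, -11/8, -5/4, -1, 0 } => simplest -3029/2048
RRBBRRRRBRBRBB: Left { -2, -3/2, -95/64, -379/256, -1515/1024, -3029/2048 }, Right { -757/512, -189/128, -47/32, -23/16, -11/8, -5/4, -1, 0 } => simplest -6057/4096
RRBBRRRRBRBRBBB: Left { -2, -3/2, -95/64, -379/256, -1515/1024, -3029/2048, -6057/4096 }, Right { -757/512, -189/128, -47/32, -23/16, -11/8, -5/4, -1, 0 } => simplest -12113/8192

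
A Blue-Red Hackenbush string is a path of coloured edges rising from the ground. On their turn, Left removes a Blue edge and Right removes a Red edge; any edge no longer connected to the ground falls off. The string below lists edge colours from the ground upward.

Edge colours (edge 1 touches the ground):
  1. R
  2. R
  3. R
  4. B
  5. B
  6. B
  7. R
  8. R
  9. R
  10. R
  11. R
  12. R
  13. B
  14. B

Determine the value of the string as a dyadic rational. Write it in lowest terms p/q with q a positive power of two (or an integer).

-4601/2048

Prefix values for R R R B B B R R R R R R B B via {L|R} + simplicity:
edge 1 of 14 (R): { none | 0 } gives -1
edge 2 of 14 (R): { none | -1,0 } gives -2
edge 3 of 14 (R): { none | -2,-1,0 } gives -3
edge 4 of 14 (B): { -3 | -2,-1,0 } gives -5/2
edge 5 of 14 (B): { -3,-5/2 | -2,-1,0 } gives -9/4
edge 6 of 14 (B): { -3,-5/2,-9/4 | -2,-1,0 } gives -17/8
edge 7 of 14 (R): { -3,-5/2,-9/4 | -17/8,-2,-1,0 } gives -35/16
edge 8 of 14 (R): { -3,-5/2,-9/4 | -35/16,-17/8,-2,-1,0 } gives -71/32
edge 9 of 14 (R): { -3,-5/2,-9/4 | -71/32,-35/16,-17/8,-2,-1,0 } gives -143/64
edge 10 of 14 (R): { -3,-5/2,-9/4 | -143/64,-71/32,-35/16,-17/8,-2,-1,0 } gives -287/128
edge 11 of 14 (R): { -3,-5/2,-9/4 | -287/128,-143/64,-71/32,-35/16,-17/8,-2,-1,0 } gives -575/256
edge 12 of 14 (R): { -3,-5/2,-9/4 | -575/256,-287/128,-143/64,-71/32,-35/16,-17/8,-2,-1,0 } gives -1151/512
edge 13 of 14 (B): { -3,-5/2,-9/4,-1151/512 | -575/256,-287/128,-143/64,-71/32,-35/16,-17/8,-2,-1,0 } gives -2301/1024
edge 14 of 14 (B): { -3,-5/2,-9/4,-1151/512,-2301/1024 | -575/256,-287/128,-143/64,-71/32,-35/16,-17/8,-2,-1,0 } gives -4601/2048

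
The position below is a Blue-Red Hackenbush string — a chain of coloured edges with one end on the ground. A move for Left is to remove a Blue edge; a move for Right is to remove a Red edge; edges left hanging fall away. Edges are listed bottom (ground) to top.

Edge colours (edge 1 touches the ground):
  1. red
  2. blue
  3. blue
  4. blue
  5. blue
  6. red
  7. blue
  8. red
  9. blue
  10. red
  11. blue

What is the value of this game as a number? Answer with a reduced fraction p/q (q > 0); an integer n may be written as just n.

-85/1024

val(r) = { (no moves) | 0 } => -1
val(rb) = { -1 | 0 } => -1/2
val(rbb) = { -1,-1/2 | 0 } => -1/4
val(rbbb) = { -1,-1/2,-1/4 | 0 } => -1/8
val(rbbbb) = { -1,-1/2,-1/4,-1/8 | 0 } => -1/16
val(rbbbbr) = { -1,-1/2,-1/4,-1/8 | -1/16,0 } => -3/32
val(rbbbbrb) = { -1,-1/2,-1/4,-1/8,-3/32 | -1/16,0 } => -5/64
val(rbbbbrbr) = { -1,-1/2,-1/4,-1/8,-3/32 | -5/64,-1/16,0 } => -11/128
val(rbbbbrbrb) = { -1,-1/2,-1/4,-1/8,-3/32,-11/128 | -5/64,-1/16,0 } => -21/256
val(rbbbbrbrbr) = { -1,-1/2,-1/4,-1/8,-3/32,-11/128 | -21/256,-5/64,-1/16,0 } => -43/512
val(rbbbbrbrbrb) = { -1,-1/2,-1/4,-1/8,-3/32,-11/128,-43/512 | -21/256,-5/64,-1/16,0 } => -85/1024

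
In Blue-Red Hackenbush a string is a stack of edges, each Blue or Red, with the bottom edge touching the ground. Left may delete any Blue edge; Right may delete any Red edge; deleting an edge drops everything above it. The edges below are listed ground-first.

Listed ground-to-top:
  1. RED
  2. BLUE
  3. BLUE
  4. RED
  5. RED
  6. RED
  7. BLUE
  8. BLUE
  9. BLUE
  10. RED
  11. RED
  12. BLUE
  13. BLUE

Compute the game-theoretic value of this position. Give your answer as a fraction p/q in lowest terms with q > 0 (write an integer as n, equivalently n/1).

Build G(s[:k]) for k = 1..13, string s = RED BLUE BLUE RED RED RED BLUE BLUE BLUE RED RED BLUE BLUE.
R: Left { ∅ }, Right { 0 } ⇒ simplest -1
RB: Left { -1 }, Right { 0 } ⇒ simplest -1/2
RBB: Left { -1 -1/2 }, Right { 0 } ⇒ simplest -1/4
RBBR: Left { -1 -1/2 }, Right { -1/4 0 } ⇒ simplest -3/8
RBBRR: Left { -1 -1/2 }, Right { -3/8 -1/4 0 } ⇒ simplest -7/16
RBBRRR: Left { -1 -1/2 }, Right { -7/16 -3/8 -1/4 0 } ⇒ simplest -15/32
RBBRRRB: Left { -1 -1/2 -15/32 }, Right { -7/16 -3/8 -1/4 0 } ⇒ simplest -29/64
RBBRRRBB: Left { -1 -1/2 -15/32 -29/64 }, Right { -7/16 -3/8 -1/4 0 } ⇒ simplest -57/128
RBBRRRBBB: Left { -1 -1/2 -15/32 -29/64 -57/128 }, Right { -7/16 -3/8 -1/4 0 } ⇒ simplest -113/256
RBBRRRBBBR: Left { -1 -1/2 -15/32 -29/64 -57/128 }, Right { -113/256 -7/16 -3/8 -1/4 0 } ⇒ simplest -227/512
RBBRRRBBBRR: Left { -1 -1/2 -15/32 -29/64 -57/128 }, Right { -227/512 -113/256 -7/16 -3/8 -1/4 0 } ⇒ simplest -455/1024
RBBRRRBBBRRB: Left { -1 -1/2 -15/32 -29/64 -57/128 -455/1024 }, Right { -227/512 -113/256 -7/16 -3/8 -1/4 0 } ⇒ simplest -909/2048
RBBRRRBBBRRBB: Left { -1 -1/2 -15/32 -29/64 -57/128 -455/1024 -909/2048 }, Right { -227/512 -113/256 -7/16 -3/8 -1/4 0 } ⇒ simplest -1817/4096

-1817/4096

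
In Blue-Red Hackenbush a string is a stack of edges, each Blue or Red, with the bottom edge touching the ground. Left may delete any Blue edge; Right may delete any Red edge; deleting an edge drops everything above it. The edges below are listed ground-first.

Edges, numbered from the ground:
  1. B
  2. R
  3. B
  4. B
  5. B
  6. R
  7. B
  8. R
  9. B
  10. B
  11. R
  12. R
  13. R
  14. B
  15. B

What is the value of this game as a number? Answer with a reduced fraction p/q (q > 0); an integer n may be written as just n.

Build v(s[:k]) for k = 1..15, string s = B R B B B R B R B B R R R B B.
v(B) = { 0 | · } = 1
v(BR) = { 0 | 1 } = 1/2
v(BRB) = { 0,1/2 | 1 } = 3/4
v(BRBB) = { 0,1/2,3/4 | 1 } = 7/8
v(BRBBB) = { 0,1/2,3/4,7/8 | 1 } = 15/16
v(BRBBBR) = { 0,1/2,3/4,7/8 | 15/16,1 } = 29/32
v(BRBBBRB) = { 0,1/2,3/4,7/8,29/32 | 15/16,1 } = 59/64
v(BRBBBRBR) = { 0,1/2,3/4,7/8,29/32 | 59/64,15/16,1 } = 117/128
v(BRBBBRBRB) = { 0,1/2,3/4,7/8,29/32,117/128 | 59/64,15/16,1 } = 235/256
v(BRBBBRBRBB) = { 0,1/2,3/4,7/8,29/32,117/128,235/256 | 59/64,15/16,1 } = 471/512
v(BRBBBRBRBBR) = { 0,1/2,3/4,7/8,29/32,117/128,235/256 | 471/512,59/64,15/16,1 } = 941/1024
v(BRBBBRBRBBRR) = { 0,1/2,3/4,7/8,29/32,117/128,235/256 | 941/1024,471/512,59/64,15/16,1 } = 1881/2048
v(BRBBBRBRBBRRR) = { 0,1/2,3/4,7/8,29/32,117/128,235/256 | 1881/2048,941/1024,471/512,59/64,15/16,1 } = 3761/4096
v(BRBBBRBRBBRRRB) = { 0,1/2,3/4,7/8,29/32,117/128,235/256,3761/4096 | 1881/2048,941/1024,471/512,59/64,15/16,1 } = 7523/8192
v(BRBBBRBRBBRRRBB) = { 0,1/2,3/4,7/8,29/32,117/128,235/256,3761/4096,7523/8192 | 1881/2048,941/1024,471/512,59/64,15/16,1 } = 15047/16384

15047/16384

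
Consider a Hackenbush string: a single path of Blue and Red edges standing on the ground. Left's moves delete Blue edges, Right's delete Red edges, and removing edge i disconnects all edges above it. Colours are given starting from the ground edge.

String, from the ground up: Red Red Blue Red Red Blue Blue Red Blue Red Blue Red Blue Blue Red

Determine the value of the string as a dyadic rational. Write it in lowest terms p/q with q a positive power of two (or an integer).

Build val(s[:k]) for k = 1..15, string s = Red Red Blue Red Red Blue Blue Red Blue Red Blue Red Blue Blue Red.
R: Left { · }, Right { 0 } — simplest -1
RR: Left { · }, Right { -1 0 } — simplest -2
RRB: Left { -2 }, Right { -1 0 } — simplest -3/2
RRBR: Left { -2 }, Right { -3/2 -1 0 } — simplest -7/4
RRBRR: Left { -2 }, Right { -7/4 -3/2 -1 0 } — simplest -15/8
RRBRRB: Left { -2 -15/8 }, Right { -7/4 -3/2 -1 0 } — simplest -29/16
RRBRRBB: Left { -2 -15/8 -29/16 }, Right { -7/4 -3/2 -1 0 } — simplest -57/32
RRBRRBBR: Left { -2 -15/8 -29/16 }, Right { -57/32 -7/4 -3/2 -1 0 } — simplest -115/64
RRBRRBBRB: Left { -2 -15/8 -29/16 -115/64 }, Right { -57/32 -7/4 -3/2 -1 0 } — simplest -229/128
RRBRRBBRBR: Left { -2 -15/8 -29/16 -115/64 }, Right { -229/128 -57/32 -7/4 -3/2 -1 0 } — simplest -459/256
RRBRRBBRBRB: Left { -2 -15/8 -29/16 -115/64 -459/256 }, Right { -229/128 -57/32 -7/4 -3/2 -1 0 } — simplest -917/512
RRBRRBBRBRBR: Left { -2 -15/8 -29/16 -115/64 -459/256 }, Right { -917/512 -229/128 -57/32 -7/4 -3/2 -1 0 } — simplest -1835/1024
RRBRRBBRBRBRB: Left { -2 -15/8 -29/16 -115/64 -459/256 -1835/1024 }, Right { -917/512 -229/128 -57/32 -7/4 -3/2 -1 0 } — simplest -3669/2048
RRBRRBBRBRBRBB: Left { -2 -15/8 -29/16 -115/64 -459/256 -1835/1024 -3669/2048 }, Right { -917/512 -229/128 -57/32 -7/4 -3/2 -1 0 } — simplest -7337/4096
RRBRRBBRBRBRBBR: Left { -2 -15/8 -29/16 -115/64 -459/256 -1835/1024 -3669/2048 }, Right { -7337/4096 -917/512 -229/128 -57/32 -7/4 -3/2 -1 0 } — simplest -14675/8192

-14675/8192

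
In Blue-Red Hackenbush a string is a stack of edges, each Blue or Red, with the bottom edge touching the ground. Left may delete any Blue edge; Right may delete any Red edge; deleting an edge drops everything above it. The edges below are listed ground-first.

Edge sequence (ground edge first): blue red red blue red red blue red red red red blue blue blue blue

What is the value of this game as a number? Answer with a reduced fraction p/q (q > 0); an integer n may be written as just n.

b: Left { 0 }, Right { ∅ } — simplest 1
br: Left { 0 }, Right { 1 } — simplest 1/2
brr: Left { 0 }, Right { 1/2; 1 } — simplest 1/4
brrb: Left { 0; 1/4 }, Right { 1/2; 1 } — simplest 3/8
brrbr: Left { 0; 1/4 }, Right { 3/8; 1/2; 1 } — simplest 5/16
brrbrr: Left { 0; 1/4 }, Right { 5/16; 3/8; 1/2; 1 } — simplest 9/32
brrbrrb: Left { 0; 1/4; 9/32 }, Right { 5/16; 3/8; 1/2; 1 } — simplest 19/64
brrbrrbr: Left { 0; 1/4; 9/32 }, Right { 19/64; 5/16; 3/8; 1/2; 1 } — simplest 37/128
brrbrrbrr: Left { 0; 1/4; 9/32 }, Right { 37/128; 19/64; 5/16; 3/8; 1/2; 1 } — simplest 73/256
brrbrrbrrr: Left { 0; 1/4; 9/32 }, Right { 73/256; 37/128; 19/64; 5/16; 3/8; 1/2; 1 } — simplest 145/512
brrbrrbrrrr: Left { 0; 1/4; 9/32 }, Right { 145/512; 73/256; 37/128; 19/64; 5/16; 3/8; 1/2; 1 } — simplest 289/1024
brrbrrbrrrrb: Left { 0; 1/4; 9/32; 289/1024 }, Right { 145/512; 73/256; 37/128; 19/64; 5/16; 3/8; 1/2; 1 } — simplest 579/2048
brrbrrbrrrrbb: Left { 0; 1/4; 9/32; 289/1024; 579/2048 }, Right { 145/512; 73/256; 37/128; 19/64; 5/16; 3/8; 1/2; 1 } — simplest 1159/4096
brrbrrbrrrrbbb: Left { 0; 1/4; 9/32; 289/1024; 579/2048; 1159/4096 }, Right { 145/512; 73/256; 37/128; 19/64; 5/16; 3/8; 1/2; 1 } — simplest 2319/8192
brrbrrbrrrrbbbb: Left { 0; 1/4; 9/32; 289/1024; 579/2048; 1159/4096; 2319/8192 }, Right { 145/512; 73/256; 37/128; 19/64; 5/16; 3/8; 1/2; 1 } — simplest 4639/16384

4639/16384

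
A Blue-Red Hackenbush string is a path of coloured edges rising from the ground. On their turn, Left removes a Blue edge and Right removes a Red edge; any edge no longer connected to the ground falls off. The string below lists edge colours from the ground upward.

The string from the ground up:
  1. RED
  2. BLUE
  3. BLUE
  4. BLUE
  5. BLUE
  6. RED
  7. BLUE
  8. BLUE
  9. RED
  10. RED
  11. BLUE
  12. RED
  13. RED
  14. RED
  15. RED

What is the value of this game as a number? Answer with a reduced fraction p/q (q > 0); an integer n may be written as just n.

-1247/16384

Recurse on prefixes of the 15-edge string RED BLUE BLUE BLUE BLUE RED BLUE BLUE RED RED BLUE RED RED RED RED:
edge 1 of 15 (RED): {  | 0 } gives -1
edge 2 of 15 (BLUE): { -1 | 0 } gives -1/2
edge 3 of 15 (BLUE): { -1,-1/2 | 0 } gives -1/4
edge 4 of 15 (BLUE): { -1,-1/2,-1/4 | 0 } gives -1/8
edge 5 of 15 (BLUE): { -1,-1/2,-1/4,-1/8 | 0 } gives -1/16
edge 6 of 15 (RED): { -1,-1/2,-1/4,-1/8 | -1/16,0 } gives -3/32
edge 7 of 15 (BLUE): { -1,-1/2,-1/4,-1/8,-3/32 | -1/16,0 } gives -5/64
edge 8 of 15 (BLUE): { -1,-1/2,-1/4,-1/8,-3/32,-5/64 | -1/16,0 } gives -9/128
edge 9 of 15 (RED): { -1,-1/2,-1/4,-1/8,-3/32,-5/64 | -9/128,-1/16,0 } gives -19/256
edge 10 of 15 (RED): { -1,-1/2,-1/4,-1/8,-3/32,-5/64 | -19/256,-9/128,-1/16,0 } gives -39/512
edge 11 of 15 (BLUE): { -1,-1/2,-1/4,-1/8,-3/32,-5/64,-39/512 | -19/256,-9/128,-1/16,0 } gives -77/1024
edge 12 of 15 (RED): { -1,-1/2,-1/4,-1/8,-3/32,-5/64,-39/512 | -77/1024,-19/256,-9/128,-1/16,0 } gives -155/2048
edge 13 of 15 (RED): { -1,-1/2,-1/4,-1/8,-3/32,-5/64,-39/512 | -155/2048,-77/1024,-19/256,-9/128,-1/16,0 } gives -311/4096
edge 14 of 15 (RED): { -1,-1/2,-1/4,-1/8,-3/32,-5/64,-39/512 | -311/4096,-155/2048,-77/1024,-19/256,-9/128,-1/16,0 } gives -623/8192
edge 15 of 15 (RED): { -1,-1/2,-1/4,-1/8,-3/32,-5/64,-39/512 | -623/8192,-311/4096,-155/2048,-77/1024,-19/256,-9/128,-1/16,0 } gives -1247/16384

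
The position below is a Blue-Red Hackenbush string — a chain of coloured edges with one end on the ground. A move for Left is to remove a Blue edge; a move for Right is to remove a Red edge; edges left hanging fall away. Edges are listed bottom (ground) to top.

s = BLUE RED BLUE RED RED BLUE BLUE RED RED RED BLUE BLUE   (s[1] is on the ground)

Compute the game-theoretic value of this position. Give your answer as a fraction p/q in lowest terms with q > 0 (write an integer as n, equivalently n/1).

Build val(s[:k]) for k = 1..12, string s = BLUE RED BLUE RED RED BLUE BLUE RED RED RED BLUE BLUE.
1 of 12 · B · max L 0 · min R +∞ so 1
2 of 12 · BR · max L 0 · min R 1 so 1/2
3 of 12 · BRB · max L 1/2 · min R 1 so 3/4
4 of 12 · BRBR · max L 1/2 · min R 3/4 so 5/8
5 of 12 · BRBRR · max L 1/2 · min R 5/8 so 9/16
6 of 12 · BRBRRB · max L 9/16 · min R 5/8 so 19/32
7 of 12 · BRBRRBB · max L 19/32 · min R 5/8 so 39/64
8 of 12 · BRBRRBBR · max L 19/32 · min R 39/64 so 77/128
9 of 12 · BRBRRBBRR · max L 19/32 · min R 77/128 so 153/256
10 of 12 · BRBRRBBRRR · max L 19/32 · min R 153/256 so 305/512
11 of 12 · BRBRRBBRRRB · max L 305/512 · min R 153/256 so 611/1024
12 of 12 · BRBRRBBRRRBB · max L 611/1024 · min R 153/256 so 1223/2048

1223/2048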